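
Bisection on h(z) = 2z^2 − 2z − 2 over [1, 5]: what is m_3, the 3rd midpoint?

1.5

midpoint 3: h = 10 > 0 → [1, 3]
midpoint 2: h = 2 > 0 → [1, 2]
midpoint 1.5: h = -0.5 < 0 → [1.5, 2]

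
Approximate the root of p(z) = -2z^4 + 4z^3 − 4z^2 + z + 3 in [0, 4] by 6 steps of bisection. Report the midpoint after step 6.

m = 2, p(m) = -11 (−); new bracket [0, 2]
m = 1, p(m) = 2 (+); new bracket [1, 2]
m = 1.5, p(m) = -1.125 (−); new bracket [1, 1.5]
m = 1.25, p(m) = 0.9297 (+); new bracket [1.25, 1.5]
m = 1.375, p(m) = 0.062 (+); new bracket [1.375, 1.5]
m = 1.4375, p(m) = -0.4864 (−); new bracket [1.375, 1.4375]

1.4375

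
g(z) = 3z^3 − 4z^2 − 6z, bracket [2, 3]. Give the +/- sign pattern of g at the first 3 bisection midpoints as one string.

m = 2.5, g(m) = 6.875 (+); new bracket [2, 2.5]
m = 2.25, g(m) = 0.421875 (+); new bracket [2, 2.25]
m = 2.125, g(m) = -2.025391 (−); new bracket [2.125, 2.25]

++-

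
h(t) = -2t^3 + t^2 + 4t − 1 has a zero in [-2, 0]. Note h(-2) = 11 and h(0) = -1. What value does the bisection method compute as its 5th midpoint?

t = -1 gives h = -2, negative; keep [-2, -1]
t = -1.5 gives h = 2, positive; keep [-1.5, -1]
t = -1.25 gives h = -0.53125, negative; keep [-1.5, -1.25]
t = -1.375 gives h = 0.5898, positive; keep [-1.375, -1.25]
t = -1.3125 gives h = -0.0054, negative; keep [-1.375, -1.3125]

-1.3125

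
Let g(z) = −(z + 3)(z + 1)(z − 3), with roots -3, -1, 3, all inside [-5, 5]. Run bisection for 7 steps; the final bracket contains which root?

g(0) = 9 > 0, so the root lies in [0, 5]
g(2.5) = 9.625 > 0, so the root lies in [2.5, 5]
g(3.75) = -24.046875 < 0, so the root lies in [2.5, 3.75]
g(3.125) = -3.1582 < 0, so the root lies in [2.5, 3.125]
g(2.8125) = 4.155 > 0, so the root lies in [2.8125, 3.125]
g(2.96875) = 0.7403 > 0, so the root lies in [2.96875, 3.125]
g(3.046875) = -1.1471 < 0, so the root lies in [2.96875, 3.046875]

3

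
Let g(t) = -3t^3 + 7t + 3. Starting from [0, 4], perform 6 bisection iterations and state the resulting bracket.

g(2) = -7 < 0, so the root lies in [0, 2]
g(1) = 7 > 0, so the root lies in [1, 2]
g(1.5) = 3.375 > 0, so the root lies in [1.5, 2]
g(1.75) = -0.8281 < 0, so the root lies in [1.5, 1.75]
g(1.625) = 1.502 > 0, so the root lies in [1.625, 1.75]
g(1.6875) = 0.3962 > 0, so the root lies in [1.6875, 1.75]

[1.6875, 1.75]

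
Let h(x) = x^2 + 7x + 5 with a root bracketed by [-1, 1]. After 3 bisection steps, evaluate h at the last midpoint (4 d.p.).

m = 0, h(m) = 5 (+); new bracket [-1, 0]
m = -0.5, h(m) = 1.75 (+); new bracket [-1, -0.5]
m = -0.75, h(m) = 0.3125 (+); new bracket [-1, -0.75]

0.3125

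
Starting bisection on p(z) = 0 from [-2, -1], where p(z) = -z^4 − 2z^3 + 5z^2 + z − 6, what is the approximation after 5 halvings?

midpoint -1.5: p = 5.4375 > 0 → [-1.5, -1]
midpoint -1.25: p = 2.027344 > 0 → [-1.25, -1]
midpoint -1.125: p = 0.448975 > 0 → [-1.125, -1]
midpoint -1.0625: p = -0.2935 < 0 → [-1.125, -1.0625]
midpoint -1.09375: p = 0.0735 > 0 → [-1.09375, -1.0625]

-1.09375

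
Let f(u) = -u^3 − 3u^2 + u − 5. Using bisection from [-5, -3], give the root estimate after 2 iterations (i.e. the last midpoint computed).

midpoint -4: f = 7 > 0 → [-4, -3]
midpoint -3.5: f = -2.375 < 0 → [-4, -3.5]

-3.5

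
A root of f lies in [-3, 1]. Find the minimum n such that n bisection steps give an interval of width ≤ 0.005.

Width after n steps is 4/2^n. Need 2^n ≥ 4/0.005 = 800.
2^9 = 512 < 800 ≤ 2^10 = 1024, so n = 10.

10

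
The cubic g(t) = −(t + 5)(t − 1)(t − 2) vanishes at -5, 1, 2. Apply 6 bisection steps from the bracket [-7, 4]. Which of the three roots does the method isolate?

m = -1.5, g(m) = -30.625 (−); new bracket [-7, -1.5]
m = -4.25, g(m) = -24.609375 (−); new bracket [-7, -4.25]
m = -5.625, g(m) = 31.572266 (+); new bracket [-5.625, -4.25]
m = -4.9375, g(m) = -2.5745 (−); new bracket [-5.625, -4.9375]
m = -5.28125, g(m) = 12.8631 (+); new bracket [-5.28125, -4.9375]
m = -5.109375, g(m) = 4.7506 (+); new bracket [-5.109375, -4.9375]

-5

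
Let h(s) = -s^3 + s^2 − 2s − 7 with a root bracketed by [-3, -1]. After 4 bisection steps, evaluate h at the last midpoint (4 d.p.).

0.2402

s = -2 gives h = 9, positive; keep [-2, -1]
s = -1.5 gives h = 1.625, positive; keep [-1.5, -1]
s = -1.25 gives h = -0.984375, negative; keep [-1.5, -1.25]
s = -1.375 gives h = 0.2402, positive; keep [-1.375, -1.25]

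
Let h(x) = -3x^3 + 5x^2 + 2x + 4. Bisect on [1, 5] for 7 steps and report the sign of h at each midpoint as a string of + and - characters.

-+--+++

h(3) = -26 < 0, so the root lies in [1, 3]
h(2) = 4 > 0, so the root lies in [2, 3]
h(2.5) = -6.625 < 0, so the root lies in [2, 2.5]
h(2.25) = -0.3594 < 0, so the root lies in [2, 2.25]
h(2.125) = 2.041 > 0, so the root lies in [2.125, 2.25]
h(2.1875) = 0.8982 > 0, so the root lies in [2.1875, 2.25]
h(2.21875) = 0.284 > 0, so the root lies in [2.21875, 2.25]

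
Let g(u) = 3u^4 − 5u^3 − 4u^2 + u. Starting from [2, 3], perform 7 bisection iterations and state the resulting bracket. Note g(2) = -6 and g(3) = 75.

u = 2.5 gives g = 16.5625, positive; keep [2, 2.5]
u = 2.25 gives g = 1.933594, positive; keep [2, 2.25]
u = 2.125 gives g = -2.743408, negative; keep [2.125, 2.25]
u = 2.1875 gives g = -0.5976, negative; keep [2.1875, 2.25]
u = 2.21875 gives g = 0.6179, positive; keep [2.1875, 2.21875]
u = 2.203125 gives g = -0.0022, negative; keep [2.203125, 2.21875]
u = 2.2109375 gives g = 0.3047, positive; keep [2.203125, 2.2109375]

[2.203125, 2.2109375]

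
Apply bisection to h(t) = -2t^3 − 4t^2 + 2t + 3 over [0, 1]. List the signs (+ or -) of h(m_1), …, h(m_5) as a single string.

h(0.5) = 2.75 > 0, so the root lies in [0.5, 1]
h(0.75) = 1.40625 > 0, so the root lies in [0.75, 1]
h(0.875) = 0.347656 > 0, so the root lies in [0.875, 1]
h(0.9375) = -0.2886 < 0, so the root lies in [0.875, 0.9375]
h(0.90625) = 0.0388 > 0, so the root lies in [0.90625, 0.9375]

+++-+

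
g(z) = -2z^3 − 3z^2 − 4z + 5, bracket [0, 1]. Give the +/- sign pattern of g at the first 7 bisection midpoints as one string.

g(0.5) = 2 > 0, so the root lies in [0.5, 1]
g(0.75) = -0.53125 < 0, so the root lies in [0.5, 0.75]
g(0.625) = 0.839844 > 0, so the root lies in [0.625, 0.75]
g(0.6875) = 0.1821 > 0, so the root lies in [0.6875, 0.75]
g(0.71875) = -0.1674 < 0, so the root lies in [0.6875, 0.71875]
g(0.703125) = 0.0091 > 0, so the root lies in [0.703125, 0.71875]
g(0.7109375) = -0.0787 < 0, so the root lies in [0.703125, 0.7109375]

+-++-+-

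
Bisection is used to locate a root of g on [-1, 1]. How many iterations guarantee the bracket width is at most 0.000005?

19

Width after n steps is 2/2^n. Need 2^n ≥ 2/0.000005 = 400000.
2^18 = 262144 < 400000 ≤ 2^19 = 524288, so n = 19.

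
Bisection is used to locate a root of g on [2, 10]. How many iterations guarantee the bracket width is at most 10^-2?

Width after n steps is 8/2^n. Need 2^n ≥ 8/10^-2 = 800.
2^9 = 512 < 800 ≤ 2^10 = 1024, so n = 10.

10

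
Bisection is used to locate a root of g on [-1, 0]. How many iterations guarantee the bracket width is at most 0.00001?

Width after n steps is 1/2^n. Need 2^n ≥ 1/0.00001 = 100000.
2^16 = 65536 < 100000 ≤ 2^17 = 131072, so n = 17.

17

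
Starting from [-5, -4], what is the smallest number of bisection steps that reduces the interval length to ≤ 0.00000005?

Width after n steps is 1/2^n. Need 2^n ≥ 1/0.00000005 = 20000000.
2^24 = 16777216 < 20000000 ≤ 2^25 = 33554432, so n = 25.

25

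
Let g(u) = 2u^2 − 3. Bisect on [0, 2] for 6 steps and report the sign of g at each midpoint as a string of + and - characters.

-++---

u = 1 gives g = -1, negative; keep [1, 2]
u = 1.5 gives g = 1.5, positive; keep [1, 1.5]
u = 1.25 gives g = 0.125, positive; keep [1, 1.25]
u = 1.125 gives g = -0.4688, negative; keep [1.125, 1.25]
u = 1.1875 gives g = -0.1797, negative; keep [1.1875, 1.25]
u = 1.21875 gives g = -0.0293, negative; keep [1.21875, 1.25]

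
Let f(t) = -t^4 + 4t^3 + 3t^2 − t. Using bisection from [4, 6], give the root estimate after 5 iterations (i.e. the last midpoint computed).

t = 5 gives f = -55, negative; keep [4, 5]
t = 4.5 gives f = 10.6875, positive; keep [4.5, 5]
t = 4.75 gives f = -17.441406, negative; keep [4.5, 4.75]
t = 4.625 gives f = -2.2854, negative; keep [4.5, 4.625]
t = 4.5625 gives f = 4.4634, positive; keep [4.5625, 4.625]

4.5625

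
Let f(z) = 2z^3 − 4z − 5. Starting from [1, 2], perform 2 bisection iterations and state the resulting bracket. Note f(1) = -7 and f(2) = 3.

[1.75, 2]

midpoint 1.5: f = -4.25 < 0 → [1.5, 2]
midpoint 1.75: f = -1.28125 < 0 → [1.75, 2]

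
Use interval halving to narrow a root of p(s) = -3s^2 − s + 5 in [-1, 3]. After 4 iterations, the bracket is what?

[1, 1.25]

s = 1 gives p = 1, positive; keep [1, 3]
s = 2 gives p = -9, negative; keep [1, 2]
s = 1.5 gives p = -3.25, negative; keep [1, 1.5]
s = 1.25 gives p = -0.9375, negative; keep [1, 1.25]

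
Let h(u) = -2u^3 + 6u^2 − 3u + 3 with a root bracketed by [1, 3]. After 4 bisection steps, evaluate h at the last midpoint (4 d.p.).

0.2930

m = 2, h(m) = 5 (+); new bracket [2, 3]
m = 2.5, h(m) = 1.75 (+); new bracket [2.5, 3]
m = 2.75, h(m) = -1.46875 (−); new bracket [2.5, 2.75]
m = 2.625, h(m) = 0.293 (+); new bracket [2.625, 2.75]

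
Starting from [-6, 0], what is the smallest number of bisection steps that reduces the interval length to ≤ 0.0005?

Width after n steps is 6/2^n. Need 2^n ≥ 6/0.0005 = 12000.
2^13 = 8192 < 12000 ≤ 2^14 = 16384, so n = 14.

14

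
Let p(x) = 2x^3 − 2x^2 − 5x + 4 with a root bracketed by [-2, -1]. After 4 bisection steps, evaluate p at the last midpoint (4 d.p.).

x = -1.5 gives p = 0.25, positive; keep [-2, -1.5]
x = -1.75 gives p = -4.09375, negative; keep [-1.75, -1.5]
x = -1.625 gives p = -1.738281, negative; keep [-1.625, -1.5]
x = -1.5625 gives p = -0.6997, negative; keep [-1.5625, -1.5]

-0.6997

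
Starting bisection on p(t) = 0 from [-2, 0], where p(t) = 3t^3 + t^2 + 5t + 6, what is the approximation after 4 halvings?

p(-1) = -1 < 0, so the root lies in [-1, 0]
p(-0.5) = 3.375 > 0, so the root lies in [-1, -0.5]
p(-0.75) = 1.546875 > 0, so the root lies in [-1, -0.75]
p(-0.875) = 0.3809 > 0, so the root lies in [-1, -0.875]

-0.875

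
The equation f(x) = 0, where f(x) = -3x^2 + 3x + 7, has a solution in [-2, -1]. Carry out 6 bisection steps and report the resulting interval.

[-1.109375, -1.09375]

m = -1.5, f(m) = -4.25 (−); new bracket [-1.5, -1]
m = -1.25, f(m) = -1.4375 (−); new bracket [-1.25, -1]
m = -1.125, f(m) = -0.171875 (−); new bracket [-1.125, -1]
m = -1.0625, f(m) = 0.4258 (+); new bracket [-1.125, -1.0625]
m = -1.09375, f(m) = 0.1299 (+); new bracket [-1.125, -1.09375]
m = -1.109375, f(m) = -0.0203 (−); new bracket [-1.109375, -1.09375]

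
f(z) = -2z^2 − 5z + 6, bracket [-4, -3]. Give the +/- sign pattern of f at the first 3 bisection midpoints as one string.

-++

f(-3.5) = -1 < 0, so the root lies in [-3.5, -3]
f(-3.25) = 1.125 > 0, so the root lies in [-3.5, -3.25]
f(-3.375) = 0.09375 > 0, so the root lies in [-3.5, -3.375]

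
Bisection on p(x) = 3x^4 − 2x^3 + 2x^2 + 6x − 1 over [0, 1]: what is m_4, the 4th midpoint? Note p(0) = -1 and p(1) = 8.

midpoint 0.5: p = 2.4375 > 0 → [0, 0.5]
midpoint 0.25: p = 0.605469 > 0 → [0, 0.25]
midpoint 0.125: p = -0.221924 < 0 → [0.125, 0.25]
midpoint 0.1875: p = 0.1858 > 0 → [0.125, 0.1875]

0.1875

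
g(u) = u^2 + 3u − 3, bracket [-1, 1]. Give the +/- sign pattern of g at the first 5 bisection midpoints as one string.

---++

m = 0, g(m) = -3 (−); new bracket [0, 1]
m = 0.5, g(m) = -1.25 (−); new bracket [0.5, 1]
m = 0.75, g(m) = -0.1875 (−); new bracket [0.75, 1]
m = 0.875, g(m) = 0.3906 (+); new bracket [0.75, 0.875]
m = 0.8125, g(m) = 0.0977 (+); new bracket [0.75, 0.8125]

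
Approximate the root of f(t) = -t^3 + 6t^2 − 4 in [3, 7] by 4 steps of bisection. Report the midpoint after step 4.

t = 5 gives f = 21, positive; keep [5, 7]
t = 6 gives f = -4, negative; keep [5, 6]
t = 5.5 gives f = 11.125, positive; keep [5.5, 6]
t = 5.75 gives f = 4.2656, positive; keep [5.75, 6]

5.75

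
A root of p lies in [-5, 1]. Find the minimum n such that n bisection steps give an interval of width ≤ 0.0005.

14

Width after n steps is 6/2^n. Need 2^n ≥ 6/0.0005 = 12000.
2^13 = 8192 < 12000 ≤ 2^14 = 16384, so n = 14.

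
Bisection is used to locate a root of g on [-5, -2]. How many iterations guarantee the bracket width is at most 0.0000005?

Width after n steps is 3/2^n. Need 2^n ≥ 3/0.0000005 = 6000000.
2^22 = 4194304 < 6000000 ≤ 2^23 = 8388608, so n = 23.

23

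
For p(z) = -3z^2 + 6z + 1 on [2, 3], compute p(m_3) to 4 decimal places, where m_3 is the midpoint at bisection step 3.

m = 2.5, p(m) = -2.75 (−); new bracket [2, 2.5]
m = 2.25, p(m) = -0.6875 (−); new bracket [2, 2.25]
m = 2.125, p(m) = 0.203125 (+); new bracket [2.125, 2.25]

0.2031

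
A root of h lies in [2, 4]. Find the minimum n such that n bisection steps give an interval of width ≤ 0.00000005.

26

Width after n steps is 2/2^n. Need 2^n ≥ 2/0.00000005 = 40000000.
2^25 = 33554432 < 40000000 ≤ 2^26 = 67108864, so n = 26.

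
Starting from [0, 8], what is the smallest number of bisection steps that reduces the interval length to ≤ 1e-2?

10

Width after n steps is 8/2^n. Need 2^n ≥ 8/1e-2 = 800.
2^9 = 512 < 800 ≤ 2^10 = 1024, so n = 10.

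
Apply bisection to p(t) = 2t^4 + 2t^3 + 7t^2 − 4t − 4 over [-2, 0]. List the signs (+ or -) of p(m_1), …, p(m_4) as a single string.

t = -1 gives p = 7, positive; keep [-1, 0]
t = -0.5 gives p = -0.375, negative; keep [-1, -0.5]
t = -0.75 gives p = 2.726562, positive; keep [-0.75, -0.5]
t = -0.625 gives p = 1.0513, positive; keep [-0.625, -0.5]

+-++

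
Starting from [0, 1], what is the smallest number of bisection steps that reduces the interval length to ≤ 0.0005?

Width after n steps is 1/2^n. Need 2^n ≥ 1/0.0005 = 2000.
2^10 = 1024 < 2000 ≤ 2^11 = 2048, so n = 11.

11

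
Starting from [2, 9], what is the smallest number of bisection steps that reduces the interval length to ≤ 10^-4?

Width after n steps is 7/2^n. Need 2^n ≥ 7/10^-4 = 70000.
2^16 = 65536 < 70000 ≤ 2^17 = 131072, so n = 17.

17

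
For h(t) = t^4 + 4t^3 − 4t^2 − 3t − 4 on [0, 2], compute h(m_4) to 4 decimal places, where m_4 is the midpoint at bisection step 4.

m = 1, h(m) = -6 (−); new bracket [1, 2]
m = 1.5, h(m) = 1.0625 (+); new bracket [1, 1.5]
m = 1.25, h(m) = -3.746094 (−); new bracket [1.25, 1.5]
m = 1.375, h(m) = -1.7146 (−); new bracket [1.375, 1.5]

-1.7146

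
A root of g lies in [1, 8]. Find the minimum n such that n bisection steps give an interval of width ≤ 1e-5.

20

Width after n steps is 7/2^n. Need 2^n ≥ 7/1e-5 = 700000.
2^19 = 524288 < 700000 ≤ 2^20 = 1048576, so n = 20.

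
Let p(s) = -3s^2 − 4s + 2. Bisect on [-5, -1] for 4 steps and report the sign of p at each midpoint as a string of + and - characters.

--+-

p(-3) = -13 < 0, so the root lies in [-3, -1]
p(-2) = -2 < 0, so the root lies in [-2, -1]
p(-1.5) = 1.25 > 0, so the root lies in [-2, -1.5]
p(-1.75) = -0.1875 < 0, so the root lies in [-1.75, -1.5]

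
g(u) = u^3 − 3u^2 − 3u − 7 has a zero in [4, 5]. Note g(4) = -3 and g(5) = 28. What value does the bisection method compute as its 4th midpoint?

4.1875

u = 4.5 gives g = 9.875, positive; keep [4, 4.5]
u = 4.25 gives g = 2.828125, positive; keep [4, 4.25]
u = 4.125 gives g = -0.232422, negative; keep [4.125, 4.25]
u = 4.1875 gives g = 1.2605, positive; keep [4.125, 4.1875]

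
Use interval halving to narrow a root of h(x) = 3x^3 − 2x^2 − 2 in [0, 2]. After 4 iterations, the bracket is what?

midpoint 1: h = -1 < 0 → [1, 2]
midpoint 1.5: h = 3.625 > 0 → [1, 1.5]
midpoint 1.25: h = 0.734375 > 0 → [1, 1.25]
midpoint 1.125: h = -0.2598 < 0 → [1.125, 1.25]

[1.125, 1.25]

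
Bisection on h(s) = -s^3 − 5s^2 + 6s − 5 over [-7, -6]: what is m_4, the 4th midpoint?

h(-6.5) = 19.375 > 0, so the root lies in [-6.5, -6]
h(-6.25) = 6.328125 > 0, so the root lies in [-6.25, -6]
h(-6.125) = 0.455078 > 0, so the root lies in [-6.125, -6]
h(-6.0625) = -2.324 < 0, so the root lies in [-6.125, -6.0625]

-6.0625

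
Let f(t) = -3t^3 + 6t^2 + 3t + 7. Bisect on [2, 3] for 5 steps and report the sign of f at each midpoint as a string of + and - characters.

f(2.5) = 5.125 > 0, so the root lies in [2.5, 3]
f(2.75) = -1.765625 < 0, so the root lies in [2.5, 2.75]
f(2.625) = 1.955078 > 0, so the root lies in [2.625, 2.75]
f(2.6875) = 0.1658 > 0, so the root lies in [2.6875, 2.75]
f(2.71875) = -0.7819 < 0, so the root lies in [2.6875, 2.71875]

+-++-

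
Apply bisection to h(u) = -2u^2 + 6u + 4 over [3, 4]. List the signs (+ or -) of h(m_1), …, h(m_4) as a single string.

+---

m = 3.5, h(m) = 0.5 (+); new bracket [3.5, 4]
m = 3.75, h(m) = -1.625 (−); new bracket [3.5, 3.75]
m = 3.625, h(m) = -0.53125 (−); new bracket [3.5, 3.625]
m = 3.5625, h(m) = -0.0078 (−); new bracket [3.5, 3.5625]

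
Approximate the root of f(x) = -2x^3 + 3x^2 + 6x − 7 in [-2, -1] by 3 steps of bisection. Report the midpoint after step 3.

-1.625

x = -1.5 gives f = -2.5, negative; keep [-2, -1.5]
x = -1.75 gives f = 2.40625, positive; keep [-1.75, -1.5]
x = -1.625 gives f = -0.246094, negative; keep [-1.75, -1.625]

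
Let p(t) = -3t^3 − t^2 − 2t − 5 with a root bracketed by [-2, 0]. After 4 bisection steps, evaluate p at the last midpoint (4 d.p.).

m = -1, p(m) = -1 (−); new bracket [-2, -1]
m = -1.5, p(m) = 5.875 (+); new bracket [-1.5, -1]
m = -1.25, p(m) = 1.796875 (+); new bracket [-1.25, -1]
m = -1.125, p(m) = 0.2559 (+); new bracket [-1.125, -1]

0.2559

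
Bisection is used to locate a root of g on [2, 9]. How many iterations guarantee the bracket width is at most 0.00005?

Width after n steps is 7/2^n. Need 2^n ≥ 7/0.00005 = 140000.
2^17 = 131072 < 140000 ≤ 2^18 = 262144, so n = 18.

18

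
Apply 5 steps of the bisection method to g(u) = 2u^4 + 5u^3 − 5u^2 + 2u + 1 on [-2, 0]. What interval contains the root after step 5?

[-0.3125, -0.25]

g(-1) = -9 < 0, so the root lies in [-1, 0]
g(-0.5) = -1.75 < 0, so the root lies in [-0.5, 0]
g(-0.25) = 0.117188 > 0, so the root lies in [-0.5, -0.25]
g(-0.375) = -0.6772 < 0, so the root lies in [-0.375, -0.25]
g(-0.3125) = -0.2468 < 0, so the root lies in [-0.3125, -0.25]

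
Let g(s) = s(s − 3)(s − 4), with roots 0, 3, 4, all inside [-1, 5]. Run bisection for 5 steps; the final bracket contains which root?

0

g(2) = 4 > 0, so the root lies in [-1, 2]
g(0.5) = 4.375 > 0, so the root lies in [-1, 0.5]
g(-0.25) = -3.453125 < 0, so the root lies in [-0.25, 0.5]
g(0.125) = 1.3926 > 0, so the root lies in [-0.25, 0.125]
g(-0.0625) = -0.7776 < 0, so the root lies in [-0.0625, 0.125]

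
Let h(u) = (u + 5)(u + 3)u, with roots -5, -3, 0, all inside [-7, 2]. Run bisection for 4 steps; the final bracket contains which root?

h(-2.5) = -3.125 < 0, so the root lies in [-2.5, 2]
h(-0.25) = -3.265625 < 0, so the root lies in [-0.25, 2]
h(0.875) = 19.919922 > 0, so the root lies in [-0.25, 0.875]
h(0.3125) = 5.4993 > 0, so the root lies in [-0.25, 0.3125]

0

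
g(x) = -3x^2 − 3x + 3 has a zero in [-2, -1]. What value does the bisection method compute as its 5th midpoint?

-1.59375

x = -1.5 gives g = 0.75, positive; keep [-2, -1.5]
x = -1.75 gives g = -0.9375, negative; keep [-1.75, -1.5]
x = -1.625 gives g = -0.046875, negative; keep [-1.625, -1.5]
x = -1.5625 gives g = 0.3633, positive; keep [-1.625, -1.5625]
x = -1.59375 gives g = 0.1611, positive; keep [-1.625, -1.59375]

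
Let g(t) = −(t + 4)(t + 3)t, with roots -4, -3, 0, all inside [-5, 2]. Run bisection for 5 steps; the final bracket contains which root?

m = -1.5, g(m) = 5.625 (+); new bracket [-1.5, 2]
m = 0.25, g(m) = -3.453125 (−); new bracket [-1.5, 0.25]
m = -0.625, g(m) = 5.009766 (+); new bracket [-0.625, 0.25]
m = -0.1875, g(m) = 2.0105 (+); new bracket [-0.1875, 0.25]
m = 0.03125, g(m) = -0.3819 (−); new bracket [-0.1875, 0.03125]

0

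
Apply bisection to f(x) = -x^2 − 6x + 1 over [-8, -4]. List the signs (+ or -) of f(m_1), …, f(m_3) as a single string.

+--

midpoint -6: f = 1 > 0 → [-8, -6]
midpoint -7: f = -6 < 0 → [-7, -6]
midpoint -6.5: f = -2.25 < 0 → [-6.5, -6]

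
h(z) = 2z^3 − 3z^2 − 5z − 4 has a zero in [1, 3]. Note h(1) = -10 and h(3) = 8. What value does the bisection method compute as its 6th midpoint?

2.71875

m = 2, h(m) = -10 (−); new bracket [2, 3]
m = 2.5, h(m) = -4 (−); new bracket [2.5, 3]
m = 2.75, h(m) = 1.15625 (+); new bracket [2.5, 2.75]
m = 2.625, h(m) = -1.6211 (−); new bracket [2.625, 2.75]
m = 2.6875, h(m) = -0.2837 (−); new bracket [2.6875, 2.75]
m = 2.71875, h(m) = 0.4233 (+); new bracket [2.6875, 2.71875]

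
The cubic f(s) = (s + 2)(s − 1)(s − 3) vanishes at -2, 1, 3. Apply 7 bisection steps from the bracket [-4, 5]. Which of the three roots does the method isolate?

-2

s = 0.5 gives f = 3.125, positive; keep [-4, 0.5]
s = -1.75 gives f = 3.265625, positive; keep [-4, -1.75]
s = -2.875 gives f = -19.919922, negative; keep [-2.875, -1.75]
s = -2.3125 gives f = -5.4993, negative; keep [-2.3125, -1.75]
s = -2.03125 gives f = -0.4766, negative; keep [-2.03125, -1.75]
s = -1.890625 gives f = 1.5462, positive; keep [-2.03125, -1.890625]
s = -1.9609375 gives f = 0.5738, positive; keep [-2.03125, -1.9609375]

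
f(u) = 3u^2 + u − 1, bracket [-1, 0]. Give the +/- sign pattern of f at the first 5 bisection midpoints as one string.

u = -0.5 gives f = -0.75, negative; keep [-1, -0.5]
u = -0.75 gives f = -0.0625, negative; keep [-1, -0.75]
u = -0.875 gives f = 0.421875, positive; keep [-0.875, -0.75]
u = -0.8125 gives f = 0.168, positive; keep [-0.8125, -0.75]
u = -0.78125 gives f = 0.0498, positive; keep [-0.78125, -0.75]

--+++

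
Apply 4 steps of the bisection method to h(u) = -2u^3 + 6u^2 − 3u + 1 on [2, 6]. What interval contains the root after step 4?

h(4) = -43 < 0, so the root lies in [2, 4]
h(3) = -8 < 0, so the root lies in [2, 3]
h(2.5) = -0.25 < 0, so the root lies in [2, 2.5]
h(2.25) = 1.8438 > 0, so the root lies in [2.25, 2.5]

[2.25, 2.5]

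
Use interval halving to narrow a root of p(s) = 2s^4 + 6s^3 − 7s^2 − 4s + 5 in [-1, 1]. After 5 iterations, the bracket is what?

[-0.9375, -0.875]

midpoint 0: p = 5 > 0 → [-1, 0]
midpoint -0.5: p = 4.625 > 0 → [-1, -0.5]
midpoint -0.75: p = 2.164062 > 0 → [-1, -0.75]
midpoint -0.875: p = 0.2935 > 0 → [-1, -0.875]
midpoint -0.9375: p = -0.8012 < 0 → [-0.9375, -0.875]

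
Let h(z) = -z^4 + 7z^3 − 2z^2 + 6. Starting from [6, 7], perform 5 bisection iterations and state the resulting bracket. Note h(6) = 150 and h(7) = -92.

[6.71875, 6.75]

z = 6.5 gives h = 58.8125, positive; keep [6.5, 7]
z = 6.75 gives h = -8.238281, negative; keep [6.5, 6.75]
z = 6.625 gives h = 27.259521, positive; keep [6.625, 6.75]
z = 6.6875 gives h = 10.0181, positive; keep [6.6875, 6.75]
z = 6.71875 gives h = 1.0186, positive; keep [6.71875, 6.75]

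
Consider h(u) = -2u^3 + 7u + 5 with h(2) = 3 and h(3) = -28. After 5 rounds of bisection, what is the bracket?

u = 2.5 gives h = -8.75, negative; keep [2, 2.5]
u = 2.25 gives h = -2.03125, negative; keep [2, 2.25]
u = 2.125 gives h = 0.683594, positive; keep [2.125, 2.25]
u = 2.1875 gives h = -0.6226, negative; keep [2.125, 2.1875]
u = 2.15625 gives h = 0.0432, positive; keep [2.15625, 2.1875]

[2.15625, 2.1875]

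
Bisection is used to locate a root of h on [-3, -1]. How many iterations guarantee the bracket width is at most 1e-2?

Width after n steps is 2/2^n. Need 2^n ≥ 2/1e-2 = 200.
2^7 = 128 < 200 ≤ 2^8 = 256, so n = 8.

8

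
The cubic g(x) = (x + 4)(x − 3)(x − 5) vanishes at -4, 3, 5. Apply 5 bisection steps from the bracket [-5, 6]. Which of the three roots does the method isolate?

g(0.5) = 50.625 > 0, so the root lies in [-5, 0.5]
g(-2.25) = 66.609375 > 0, so the root lies in [-5, -2.25]
g(-3.625) = 21.427734 > 0, so the root lies in [-5, -3.625]
g(-4.3125) = -21.2805 < 0, so the root lies in [-4.3125, -3.625]
g(-3.96875) = 1.9532 > 0, so the root lies in [-4.3125, -3.96875]

-4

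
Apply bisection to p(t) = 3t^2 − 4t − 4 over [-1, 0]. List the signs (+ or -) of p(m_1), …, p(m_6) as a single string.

-+-+-+

m = -0.5, p(m) = -1.25 (−); new bracket [-1, -0.5]
m = -0.75, p(m) = 0.6875 (+); new bracket [-0.75, -0.5]
m = -0.625, p(m) = -0.328125 (−); new bracket [-0.75, -0.625]
m = -0.6875, p(m) = 0.168 (+); new bracket [-0.6875, -0.625]
m = -0.65625, p(m) = -0.083 (−); new bracket [-0.6875, -0.65625]
m = -0.671875, p(m) = 0.0417 (+); new bracket [-0.671875, -0.65625]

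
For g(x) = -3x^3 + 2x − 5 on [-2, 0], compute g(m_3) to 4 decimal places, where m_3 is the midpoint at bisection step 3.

g(-1) = -4 < 0, so the root lies in [-2, -1]
g(-1.5) = 2.125 > 0, so the root lies in [-1.5, -1]
g(-1.25) = -1.640625 < 0, so the root lies in [-1.5, -1.25]

-1.6406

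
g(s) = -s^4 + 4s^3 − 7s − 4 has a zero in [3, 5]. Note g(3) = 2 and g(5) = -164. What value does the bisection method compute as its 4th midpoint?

3.125

s = 4 gives g = -32, negative; keep [3, 4]
s = 3.5 gives g = -7.0625, negative; keep [3, 3.5]
s = 3.25 gives g = -1.003906, negative; keep [3, 3.25]
s = 3.125 gives g = 0.8279, positive; keep [3.125, 3.25]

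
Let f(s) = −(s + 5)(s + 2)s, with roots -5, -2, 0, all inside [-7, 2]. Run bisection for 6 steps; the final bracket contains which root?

-5

m = -2.5, f(m) = -3.125 (−); new bracket [-7, -2.5]
m = -4.75, f(m) = -3.265625 (−); new bracket [-7, -4.75]
m = -5.875, f(m) = 19.919922 (+); new bracket [-5.875, -4.75]
m = -5.3125, f(m) = 5.4993 (+); new bracket [-5.3125, -4.75]
m = -5.03125, f(m) = 0.4766 (+); new bracket [-5.03125, -4.75]
m = -4.890625, f(m) = -1.5462 (−); new bracket [-5.03125, -4.890625]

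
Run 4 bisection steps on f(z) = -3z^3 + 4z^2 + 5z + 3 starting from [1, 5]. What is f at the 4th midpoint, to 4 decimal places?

0.3281

z = 3 gives f = -27, negative; keep [1, 3]
z = 2 gives f = 5, positive; keep [2, 3]
z = 2.5 gives f = -6.375, negative; keep [2, 2.5]
z = 2.25 gives f = 0.3281, positive; keep [2.25, 2.5]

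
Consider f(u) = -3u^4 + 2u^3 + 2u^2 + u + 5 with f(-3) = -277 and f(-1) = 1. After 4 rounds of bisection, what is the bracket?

[-1.125, -1]

m = -2, f(m) = -53 (−); new bracket [-2, -1]
m = -1.5, f(m) = -13.9375 (−); new bracket [-1.5, -1]
m = -1.25, f(m) = -4.355469 (−); new bracket [-1.25, -1]
m = -1.125, f(m) = -1.2468 (−); new bracket [-1.125, -1]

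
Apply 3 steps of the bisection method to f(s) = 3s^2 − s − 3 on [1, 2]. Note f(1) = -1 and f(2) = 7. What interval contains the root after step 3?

m = 1.5, f(m) = 2.25 (+); new bracket [1, 1.5]
m = 1.25, f(m) = 0.4375 (+); new bracket [1, 1.25]
m = 1.125, f(m) = -0.328125 (−); new bracket [1.125, 1.25]

[1.125, 1.25]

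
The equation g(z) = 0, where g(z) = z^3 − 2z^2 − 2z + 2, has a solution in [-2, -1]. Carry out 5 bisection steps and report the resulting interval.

[-1.1875, -1.15625]

m = -1.5, g(m) = -2.875 (−); new bracket [-1.5, -1]
m = -1.25, g(m) = -0.578125 (−); new bracket [-1.25, -1]
m = -1.125, g(m) = 0.294922 (+); new bracket [-1.25, -1.125]
m = -1.1875, g(m) = -0.1199 (−); new bracket [-1.1875, -1.125]
m = -1.15625, g(m) = 0.0929 (+); new bracket [-1.1875, -1.15625]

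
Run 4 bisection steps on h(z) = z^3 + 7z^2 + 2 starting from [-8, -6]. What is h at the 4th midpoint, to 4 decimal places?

z = -7 gives h = 2, positive; keep [-8, -7]
z = -7.5 gives h = -26.125, negative; keep [-7.5, -7]
z = -7.25 gives h = -11.140625, negative; keep [-7.25, -7]
z = -7.125 gives h = -4.3457, negative; keep [-7.125, -7]

-4.3457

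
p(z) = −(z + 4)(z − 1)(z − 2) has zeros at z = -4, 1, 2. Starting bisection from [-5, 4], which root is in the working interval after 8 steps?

-4

midpoint -0.5: p = -13.125 < 0 → [-5, -0.5]
midpoint -2.75: p = -22.265625 < 0 → [-5, -2.75]
midpoint -3.875: p = -3.580078 < 0 → [-5, -3.875]
midpoint -4.4375: p = 15.3142 > 0 → [-4.4375, -3.875]
midpoint -4.15625: p = 4.9599 > 0 → [-4.15625, -3.875]
midpoint -4.015625: p = 0.4714 > 0 → [-4.015625, -3.875]
midpoint -3.9453125: p = -1.6079 < 0 → [-4.015625, -3.9453125]
midpoint -3.98046875: p = -0.5817 < 0 → [-4.015625, -3.98046875]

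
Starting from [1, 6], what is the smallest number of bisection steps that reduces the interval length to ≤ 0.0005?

14

Width after n steps is 5/2^n. Need 2^n ≥ 5/0.0005 = 10000.
2^13 = 8192 < 10000 ≤ 2^14 = 16384, so n = 14.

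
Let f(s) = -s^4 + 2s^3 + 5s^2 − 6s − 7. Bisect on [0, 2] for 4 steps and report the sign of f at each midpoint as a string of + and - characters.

---+

f(1) = -7 < 0, so the root lies in [1, 2]
f(1.5) = -3.0625 < 0, so the root lies in [1.5, 2]
f(1.75) = -0.847656 < 0, so the root lies in [1.75, 2]
f(1.875) = 0.1521 > 0, so the root lies in [1.75, 1.875]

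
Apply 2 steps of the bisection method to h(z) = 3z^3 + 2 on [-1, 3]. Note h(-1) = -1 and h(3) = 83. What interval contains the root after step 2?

h(1) = 5 > 0, so the root lies in [-1, 1]
h(0) = 2 > 0, so the root lies in [-1, 0]

[-1, 0]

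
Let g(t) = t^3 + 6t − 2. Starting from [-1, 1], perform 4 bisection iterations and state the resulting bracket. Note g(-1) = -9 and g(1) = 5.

[0.25, 0.375]

m = 0, g(m) = -2 (−); new bracket [0, 1]
m = 0.5, g(m) = 1.125 (+); new bracket [0, 0.5]
m = 0.25, g(m) = -0.484375 (−); new bracket [0.25, 0.5]
m = 0.375, g(m) = 0.3027 (+); new bracket [0.25, 0.375]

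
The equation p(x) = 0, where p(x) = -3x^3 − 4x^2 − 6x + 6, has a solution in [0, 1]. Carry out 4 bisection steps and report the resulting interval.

m = 0.5, p(m) = 1.625 (+); new bracket [0.5, 1]
m = 0.75, p(m) = -2.015625 (−); new bracket [0.5, 0.75]
m = 0.625, p(m) = -0.044922 (−); new bracket [0.5, 0.625]
m = 0.5625, p(m) = 0.8254 (+); new bracket [0.5625, 0.625]

[0.5625, 0.625]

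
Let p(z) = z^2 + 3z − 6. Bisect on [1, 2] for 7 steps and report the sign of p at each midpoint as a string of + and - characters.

+-+----

midpoint 1.5: p = 0.75 > 0 → [1, 1.5]
midpoint 1.25: p = -0.6875 < 0 → [1.25, 1.5]
midpoint 1.375: p = 0.015625 > 0 → [1.25, 1.375]
midpoint 1.3125: p = -0.3398 < 0 → [1.3125, 1.375]
midpoint 1.34375: p = -0.1631 < 0 → [1.34375, 1.375]
midpoint 1.359375: p = -0.074 < 0 → [1.359375, 1.375]
midpoint 1.3671875: p = -0.0292 < 0 → [1.3671875, 1.375]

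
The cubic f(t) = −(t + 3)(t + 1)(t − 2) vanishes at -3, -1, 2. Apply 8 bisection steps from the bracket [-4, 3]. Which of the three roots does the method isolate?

m = -0.5, f(m) = 3.125 (+); new bracket [-0.5, 3]
m = 1.25, f(m) = 7.171875 (+); new bracket [1.25, 3]
m = 2.125, f(m) = -2.001953 (−); new bracket [1.25, 2.125]
m = 1.6875, f(m) = 3.9368 (+); new bracket [1.6875, 2.125]
m = 1.90625, f(m) = 1.3368 (+); new bracket [1.90625, 2.125]
m = 2.015625, f(m) = -0.2363 (−); new bracket [1.90625, 2.015625]
m = 1.9609375, f(m) = 0.5738 (+); new bracket [1.9609375, 2.015625]
m = 1.98828125, f(m) = 0.1747 (+); new bracket [1.98828125, 2.015625]

2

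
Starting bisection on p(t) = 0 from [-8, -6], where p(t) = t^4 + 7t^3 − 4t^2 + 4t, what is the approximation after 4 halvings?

midpoint -7: p = -224 < 0 → [-8, -7]
midpoint -7.5: p = -44.0625 < 0 → [-8, -7.5]
midpoint -7.75: p = 77.863281 > 0 → [-7.75, -7.5]
midpoint -7.625: p = 14.0139 > 0 → [-7.625, -7.5]

-7.625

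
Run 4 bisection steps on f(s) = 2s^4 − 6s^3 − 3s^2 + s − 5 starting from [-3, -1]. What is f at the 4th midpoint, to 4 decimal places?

1.8247

midpoint -2: f = 61 > 0 → [-2, -1]
midpoint -1.5: f = 17.125 > 0 → [-1.5, -1]
midpoint -1.25: f = 5.664062 > 0 → [-1.25, -1]
midpoint -1.125: f = 1.8247 > 0 → [-1.125, -1]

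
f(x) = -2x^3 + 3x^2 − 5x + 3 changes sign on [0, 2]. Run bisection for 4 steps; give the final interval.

x = 1 gives f = -1, negative; keep [0, 1]
x = 0.5 gives f = 1, positive; keep [0.5, 1]
x = 0.75 gives f = 0.09375, positive; keep [0.75, 1]
x = 0.875 gives f = -0.418, negative; keep [0.75, 0.875]

[0.75, 0.875]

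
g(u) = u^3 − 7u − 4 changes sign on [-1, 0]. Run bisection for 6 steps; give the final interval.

[-0.609375, -0.59375]

g(-0.5) = -0.625 < 0, so the root lies in [-1, -0.5]
g(-0.75) = 0.828125 > 0, so the root lies in [-0.75, -0.5]
g(-0.625) = 0.130859 > 0, so the root lies in [-0.625, -0.5]
g(-0.5625) = -0.2405 < 0, so the root lies in [-0.625, -0.5625]
g(-0.59375) = -0.0531 < 0, so the root lies in [-0.625, -0.59375]
g(-0.609375) = 0.0393 > 0, so the root lies in [-0.609375, -0.59375]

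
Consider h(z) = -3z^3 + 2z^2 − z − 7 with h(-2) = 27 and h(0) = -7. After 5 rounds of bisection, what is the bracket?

[-1.125, -1.0625]

z = -1 gives h = -1, negative; keep [-2, -1]
z = -1.5 gives h = 9.125, positive; keep [-1.5, -1]
z = -1.25 gives h = 3.234375, positive; keep [-1.25, -1]
z = -1.125 gives h = 0.9277, positive; keep [-1.125, -1]
z = -1.0625 gives h = -0.0813, negative; keep [-1.125, -1.0625]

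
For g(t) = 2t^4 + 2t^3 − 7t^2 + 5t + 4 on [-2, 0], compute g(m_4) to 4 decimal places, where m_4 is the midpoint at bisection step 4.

1.0747

m = -1, g(m) = -8 (−); new bracket [-1, 0]
m = -0.5, g(m) = -0.375 (−); new bracket [-0.5, 0]
m = -0.25, g(m) = 2.289062 (+); new bracket [-0.5, -0.25]
m = -0.375, g(m) = 1.0747 (+); new bracket [-0.5, -0.375]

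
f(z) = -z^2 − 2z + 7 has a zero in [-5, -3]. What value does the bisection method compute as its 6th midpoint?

-3.84375

f(-4) = -1 < 0, so the root lies in [-4, -3]
f(-3.5) = 1.75 > 0, so the root lies in [-4, -3.5]
f(-3.75) = 0.4375 > 0, so the root lies in [-4, -3.75]
f(-3.875) = -0.2656 < 0, so the root lies in [-3.875, -3.75]
f(-3.8125) = 0.0898 > 0, so the root lies in [-3.875, -3.8125]
f(-3.84375) = -0.0869 < 0, so the root lies in [-3.84375, -3.8125]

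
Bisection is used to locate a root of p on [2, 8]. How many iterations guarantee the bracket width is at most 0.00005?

Width after n steps is 6/2^n. Need 2^n ≥ 6/0.00005 = 120000.
2^16 = 65536 < 120000 ≤ 2^17 = 131072, so n = 17.

17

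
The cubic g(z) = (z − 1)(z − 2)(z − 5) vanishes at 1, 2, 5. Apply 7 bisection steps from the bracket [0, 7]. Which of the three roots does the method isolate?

z = 3.5 gives g = -5.625, negative; keep [3.5, 7]
z = 5.25 gives g = 3.453125, positive; keep [3.5, 5.25]
z = 4.375 gives g = -5.009766, negative; keep [4.375, 5.25]
z = 4.8125 gives g = -2.0105, negative; keep [4.8125, 5.25]
z = 5.03125 gives g = 0.3819, positive; keep [4.8125, 5.03125]
z = 4.921875 gives g = -0.8953, negative; keep [4.921875, 5.03125]
z = 4.9765625 gives g = -0.2774, negative; keep [4.9765625, 5.03125]

5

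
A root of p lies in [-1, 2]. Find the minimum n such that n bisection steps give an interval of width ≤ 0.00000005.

26

Width after n steps is 3/2^n. Need 2^n ≥ 3/0.00000005 = 60000000.
2^25 = 33554432 < 60000000 ≤ 2^26 = 67108864, so n = 26.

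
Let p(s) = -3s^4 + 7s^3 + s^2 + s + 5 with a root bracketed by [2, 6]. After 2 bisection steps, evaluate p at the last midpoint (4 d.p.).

m = 4, p(m) = -295 (−); new bracket [2, 4]
m = 3, p(m) = -37 (−); new bracket [2, 3]

-37.0000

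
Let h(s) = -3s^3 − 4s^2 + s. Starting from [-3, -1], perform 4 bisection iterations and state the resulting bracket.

[-1.625, -1.5]

h(-2) = 6 > 0, so the root lies in [-2, -1]
h(-1.5) = -0.375 < 0, so the root lies in [-2, -1.5]
h(-1.75) = 2.078125 > 0, so the root lies in [-1.75, -1.5]
h(-1.625) = 0.6855 > 0, so the root lies in [-1.625, -1.5]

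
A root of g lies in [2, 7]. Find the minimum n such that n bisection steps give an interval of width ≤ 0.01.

9

Width after n steps is 5/2^n. Need 2^n ≥ 5/0.01 = 500.
2^8 = 256 < 500 ≤ 2^9 = 512, so n = 9.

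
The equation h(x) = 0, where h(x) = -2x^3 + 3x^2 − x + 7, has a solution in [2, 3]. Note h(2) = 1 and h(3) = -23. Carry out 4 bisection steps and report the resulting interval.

[2.0625, 2.125]

m = 2.5, h(m) = -8 (−); new bracket [2, 2.5]
m = 2.25, h(m) = -2.84375 (−); new bracket [2, 2.25]
m = 2.125, h(m) = -0.769531 (−); new bracket [2, 2.125]
m = 2.0625, h(m) = 0.1519 (+); new bracket [2.0625, 2.125]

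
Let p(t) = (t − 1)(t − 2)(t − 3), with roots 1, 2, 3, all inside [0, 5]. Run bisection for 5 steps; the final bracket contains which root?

3

t = 2.5 gives p = -0.375, negative; keep [2.5, 5]
t = 3.75 gives p = 3.609375, positive; keep [2.5, 3.75]
t = 3.125 gives p = 0.298828, positive; keep [2.5, 3.125]
t = 2.8125 gives p = -0.2761, negative; keep [2.8125, 3.125]
t = 2.96875 gives p = -0.0596, negative; keep [2.96875, 3.125]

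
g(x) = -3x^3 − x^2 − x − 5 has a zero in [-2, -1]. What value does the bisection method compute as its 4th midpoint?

midpoint -1.5: g = 4.375 > 0 → [-1.5, -1]
midpoint -1.25: g = 0.546875 > 0 → [-1.25, -1]
midpoint -1.125: g = -0.869141 < 0 → [-1.25, -1.125]
midpoint -1.1875: g = -0.199 < 0 → [-1.25, -1.1875]

-1.1875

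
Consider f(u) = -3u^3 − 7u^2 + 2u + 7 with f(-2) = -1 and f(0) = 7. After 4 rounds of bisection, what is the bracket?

m = -1, f(m) = 1 (+); new bracket [-2, -1]
m = -1.5, f(m) = -1.625 (−); new bracket [-1.5, -1]
m = -1.25, f(m) = -0.578125 (−); new bracket [-1.25, -1]
m = -1.125, f(m) = 0.1621 (+); new bracket [-1.25, -1.125]

[-1.25, -1.125]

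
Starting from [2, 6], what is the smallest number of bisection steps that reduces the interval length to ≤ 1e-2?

Width after n steps is 4/2^n. Need 2^n ≥ 4/1e-2 = 400.
2^8 = 256 < 400 ≤ 2^9 = 512, so n = 9.

9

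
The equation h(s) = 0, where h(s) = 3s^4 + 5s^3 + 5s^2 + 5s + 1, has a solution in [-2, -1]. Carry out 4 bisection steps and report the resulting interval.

[-1.25, -1.1875]

s = -1.5 gives h = 3.0625, positive; keep [-1.5, -1]
s = -1.25 gives h = 0.121094, positive; keep [-1.25, -1]
s = -1.125 gives h = -0.610596, negative; keep [-1.25, -1.125]
s = -1.1875 gives h = -0.2939, negative; keep [-1.25, -1.1875]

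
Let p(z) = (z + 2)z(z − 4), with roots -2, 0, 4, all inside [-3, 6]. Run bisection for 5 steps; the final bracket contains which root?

4

p(1.5) = -13.125 < 0, so the root lies in [1.5, 6]
p(3.75) = -5.390625 < 0, so the root lies in [3.75, 6]
p(4.875) = 29.326172 > 0, so the root lies in [3.75, 4.875]
p(4.3125) = 8.5071 > 0, so the root lies in [3.75, 4.3125]
p(4.03125) = 0.7598 > 0, so the root lies in [3.75, 4.03125]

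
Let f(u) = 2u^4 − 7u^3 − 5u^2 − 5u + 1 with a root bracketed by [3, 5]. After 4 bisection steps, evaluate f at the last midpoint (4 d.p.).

m = 4, f(m) = -35 (−); new bracket [4, 5]
m = 4.5, f(m) = 59.5 (+); new bracket [4, 4.5]
m = 4.25, f(m) = 4.585938 (+); new bracket [4, 4.25]
m = 4.125, f(m) = -16.9663 (−); new bracket [4.125, 4.25]

-16.9663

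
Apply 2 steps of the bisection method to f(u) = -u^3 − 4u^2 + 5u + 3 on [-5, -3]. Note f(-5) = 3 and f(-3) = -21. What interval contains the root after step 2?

u = -4 gives f = -17, negative; keep [-5, -4]
u = -4.5 gives f = -9.375, negative; keep [-5, -4.5]

[-5, -4.5]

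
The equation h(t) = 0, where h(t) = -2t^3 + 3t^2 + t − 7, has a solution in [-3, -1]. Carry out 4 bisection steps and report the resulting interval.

[-1.25, -1.125]

m = -2, h(m) = 19 (+); new bracket [-2, -1]
m = -1.5, h(m) = 5 (+); new bracket [-1.5, -1]
m = -1.25, h(m) = 0.34375 (+); new bracket [-1.25, -1]
m = -1.125, h(m) = -1.4805 (−); new bracket [-1.25, -1.125]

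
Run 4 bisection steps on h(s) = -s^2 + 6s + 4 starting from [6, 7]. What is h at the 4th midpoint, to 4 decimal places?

0.3086

m = 6.5, h(m) = 0.75 (+); new bracket [6.5, 7]
m = 6.75, h(m) = -1.0625 (−); new bracket [6.5, 6.75]
m = 6.625, h(m) = -0.140625 (−); new bracket [6.5, 6.625]
m = 6.5625, h(m) = 0.3086 (+); new bracket [6.5625, 6.625]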